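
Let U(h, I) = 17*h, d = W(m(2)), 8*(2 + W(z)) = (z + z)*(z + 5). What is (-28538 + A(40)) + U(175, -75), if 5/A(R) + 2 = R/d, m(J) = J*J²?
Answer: -25578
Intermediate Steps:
m(J) = J³
W(z) = -2 + z*(5 + z)/4 (W(z) = -2 + ((z + z)*(z + 5))/8 = -2 + ((2*z)*(5 + z))/8 = -2 + (2*z*(5 + z))/8 = -2 + z*(5 + z)/4)
d = 24 (d = -2 + (2³)²/4 + (5/4)*2³ = -2 + (¼)*8² + (5/4)*8 = -2 + (¼)*64 + 10 = -2 + 16 + 10 = 24)
A(R) = 5/(-2 + R/24)
(-28538 + A(40)) + U(175, -75) = (-28538 + 120/(-48 + 40)) + 17*175 = (-28538 + 120/(-8)) + 2975 = (-28538 + 120*(-⅛)) + 2975 = (-28538 - 15) + 2975 = -28553 + 2975 = -25578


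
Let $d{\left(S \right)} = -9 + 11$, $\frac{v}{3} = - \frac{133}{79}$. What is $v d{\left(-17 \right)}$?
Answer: $- \frac{798}{79} \approx -10.101$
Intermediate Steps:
$v = - \frac{399}{79}$ ($v = 3 \left(- \frac{133}{79}\right) = - \frac{399}{79} \approx -5.0506$)
$d{\left(S \right)} = 2$
$v d{\left(-17 \right)} = \left(- \frac{399}{79}\right) 2 = - \frac{798}{79}$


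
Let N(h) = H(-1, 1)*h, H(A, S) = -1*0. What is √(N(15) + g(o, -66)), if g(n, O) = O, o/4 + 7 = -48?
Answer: I*√66 ≈ 8.124*I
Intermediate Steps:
H(A, S) = 0
o = -220 (o = -28 + 4*(-48) = -28 - 192 = -220)
N(h) = 0 (N(h) = 0*h = 0)
√(N(15) + g(o, -66)) = √(0 - 66) = √(-66) = I*√66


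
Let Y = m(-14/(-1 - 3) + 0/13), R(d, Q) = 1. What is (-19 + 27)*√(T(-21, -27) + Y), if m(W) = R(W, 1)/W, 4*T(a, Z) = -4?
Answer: 8*I*√35/7 ≈ 6.7612*I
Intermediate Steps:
T(a, Z) = -1 (T(a, Z) = (¼)*(-4) = -1)
m(W) = 1/W
Y = 2/7 (Y = 1/(-14/(-1 - 3) + 0/13) = 1/(-14/(-4) + 0*(1/13)) = 1/(-14*(-¼) + 0) = 1/(7/2 + 0) = 1/(7/2) = 2/7 ≈ 0.28571)
(-19 + 27)*√(T(-21, -27) + Y) = (-19 + 27)*√(-1 + 2/7) = 8*√(-5/7) = 8*(I*√35/7) = 8*I*√35/7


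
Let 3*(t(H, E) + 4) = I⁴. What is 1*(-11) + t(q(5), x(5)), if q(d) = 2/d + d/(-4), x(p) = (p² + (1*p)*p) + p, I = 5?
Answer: 580/3 ≈ 193.33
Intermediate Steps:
x(p) = p + 2*p² (x(p) = (p² + p*p) + p = (p² + p²) + p = 2*p² + p = p + 2*p²)
q(d) = 2/d - d/4 (q(d) = 2/d + d*(-¼) = 2/d - d/4)
t(H, E) = 613/3 (t(H, E) = -4 + (⅓)*5⁴ = -4 + (⅓)*625 = -4 + 625/3 = 613/3)
1*(-11) + t(q(5), x(5)) = 1*(-11) + 613/3 = -11 + 613/3 = 580/3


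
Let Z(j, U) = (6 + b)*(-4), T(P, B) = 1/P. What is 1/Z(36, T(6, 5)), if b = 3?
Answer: -1/36 ≈ -0.027778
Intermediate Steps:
Z(j, U) = -36 (Z(j, U) = (6 + 3)*(-4) = 9*(-4) = -36)
1/Z(36, T(6, 5)) = 1/(-36) = -1/36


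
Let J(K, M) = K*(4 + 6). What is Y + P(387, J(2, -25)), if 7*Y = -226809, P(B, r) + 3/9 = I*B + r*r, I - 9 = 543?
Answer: 3814070/21 ≈ 1.8162e+5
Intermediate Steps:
I = 552 (I = 9 + 543 = 552)
J(K, M) = 10*K (J(K, M) = K*10 = 10*K)
P(B, r) = -⅓ + r² + 552*B (P(B, r) = -⅓ + (552*B + r*r) = -⅓ + (552*B + r²) = -⅓ + (r² + 552*B) = -⅓ + r² + 552*B)
Y = -226809/7 (Y = (⅐)*(-226809) = -226809/7 ≈ -32401.)
Y + P(387, J(2, -25)) = -226809/7 + (-⅓ + (10*2)² + 552*387) = -226809/7 + (-⅓ + 20² + 213624) = -226809/7 + (-⅓ + 400 + 213624) = -226809/7 + 642071/3 = 3814070/21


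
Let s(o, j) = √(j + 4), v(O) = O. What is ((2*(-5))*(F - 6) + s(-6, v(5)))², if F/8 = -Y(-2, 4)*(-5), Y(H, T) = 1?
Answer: 113569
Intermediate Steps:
s(o, j) = √(4 + j)
F = 40 (F = 8*(-1*1*(-5)) = 8*(-1*(-5)) = 8*5 = 40)
((2*(-5))*(F - 6) + s(-6, v(5)))² = ((2*(-5))*(40 - 6) + √(4 + 5))² = (-10*34 + √9)² = (-340 + 3)² = (-337)² = 113569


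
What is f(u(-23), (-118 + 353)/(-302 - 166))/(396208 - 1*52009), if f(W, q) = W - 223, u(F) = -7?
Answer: -230/344199 ≈ -0.00066822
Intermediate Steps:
f(W, q) = -223 + W
f(u(-23), (-118 + 353)/(-302 - 166))/(396208 - 1*52009) = (-223 - 7)/(396208 - 1*52009) = -230/(396208 - 52009) = -230/344199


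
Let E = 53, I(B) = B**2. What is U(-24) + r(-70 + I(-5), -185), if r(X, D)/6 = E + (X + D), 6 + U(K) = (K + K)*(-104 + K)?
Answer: 5076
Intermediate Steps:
U(K) = -6 + 2*K*(-104 + K) (U(K) = -6 + (K + K)*(-104 + K) = -6 + (2*K)*(-104 + K) = -6 + 2*K*(-104 + K))
r(X, D) = 318 + 6*D + 6*X (r(X, D) = 6*(53 + (X + D)) = 6*(53 + (D + X)) = 6*(53 + D + X) = 318 + 6*D + 6*X)
U(-24) + r(-70 + I(-5), -185) = (-6 - 208*(-24) + 2*(-24)**2) + (318 + 6*(-185) + 6*(-70 + (-5)**2)) = (-6 + 4992 + 2*576) + (318 - 1110 + 6*(-70 + 25)) = (-6 + 4992 + 1152) + (318 - 1110 + 6*(-45)) = 6138 + (318 - 1110 - 270) = 6138 - 1062 = 5076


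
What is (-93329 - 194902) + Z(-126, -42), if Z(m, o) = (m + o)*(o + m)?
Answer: -260007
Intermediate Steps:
Z(m, o) = (m + o)**2 (Z(m, o) = (m + o)*(m + o) = (m + o)**2)
(-93329 - 194902) + Z(-126, -42) = (-93329 - 194902) + (-126 - 42)**2 = -288231 + (-168)**2 = -288231 + 28224 = -260007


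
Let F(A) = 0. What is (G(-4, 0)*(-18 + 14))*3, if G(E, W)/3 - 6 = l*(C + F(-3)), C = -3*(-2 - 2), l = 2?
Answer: -1080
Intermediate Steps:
C = 12 (C = -3*(-4) = 12)
G(E, W) = 90 (G(E, W) = 18 + 3*(2*(12 + 0)) = 18 + 3*(2*12) = 18 + 3*24 = 18 + 72 = 90)
(G(-4, 0)*(-18 + 14))*3 = (90*(-18 + 14))*3 = (90*(-4))*3 = -360*3 = -1080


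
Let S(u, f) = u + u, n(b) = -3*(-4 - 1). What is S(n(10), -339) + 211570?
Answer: 211600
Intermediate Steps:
n(b) = 15 (n(b) = -3*(-5) = 15)
S(u, f) = 2*u
S(n(10), -339) + 211570 = 2*15 + 211570 = 30 + 211570 = 211600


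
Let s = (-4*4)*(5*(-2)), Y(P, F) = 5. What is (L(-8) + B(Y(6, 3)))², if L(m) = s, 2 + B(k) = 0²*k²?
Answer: 24964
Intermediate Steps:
s = 160 (s = -16*(-10) = 160)
B(k) = -2 (B(k) = -2 + 0²*k² = -2 + 0*k² = -2 + 0 = -2)
L(m) = 160
(L(-8) + B(Y(6, 3)))² = (160 - 2)² = 158² = 24964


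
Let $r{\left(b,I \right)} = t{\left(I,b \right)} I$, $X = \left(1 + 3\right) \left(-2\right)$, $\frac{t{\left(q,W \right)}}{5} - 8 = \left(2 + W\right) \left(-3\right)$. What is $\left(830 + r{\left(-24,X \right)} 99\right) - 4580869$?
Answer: $-4873079$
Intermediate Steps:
$t{\left(q,W \right)} = 10 - 15 W$ ($t{\left(q,W \right)} = 40 + 5 \left(2 + W\right) \left(-3\right) = 40 + 5 \left(-6 - 3 W\right) = 40 - \left(30 + 15 W\right) = 10 - 15 W$)
$X = -8$ ($X = 4 \left(-2\right) = -8$)
$r{\left(b,I \right)} = I \left(10 - 15 b\right)$ ($r{\left(b,I \right)} = \left(10 - 15 b\right) I = I \left(10 - 15 b\right)$)
$\left(830 + r{\left(-24,X \right)} 99\right) - 4580869 = \left(830 + 5 \left(-8\right) \left(2 - -72\right) 99\right) - 4580869 = \left(830 + 5 \left(-8\right) \left(2 + 72\right) 99\right) - 4580869 = \left(830 + 5 \left(-8\right) 74 \cdot 99\right) - 4580869 = \left(830 - 293040\right) - 4580869 = -292210 - 4580869 = -4873079$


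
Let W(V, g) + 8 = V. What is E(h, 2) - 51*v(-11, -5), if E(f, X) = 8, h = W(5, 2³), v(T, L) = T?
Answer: 569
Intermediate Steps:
W(V, g) = -8 + V
h = -3 (h = -8 + 5 = -3)
E(h, 2) - 51*v(-11, -5) = 8 - 51*(-11) = 8 + 561 = 569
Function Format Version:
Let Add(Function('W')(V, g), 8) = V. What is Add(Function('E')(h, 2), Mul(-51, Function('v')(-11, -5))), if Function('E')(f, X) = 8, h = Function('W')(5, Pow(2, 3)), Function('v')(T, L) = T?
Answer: 569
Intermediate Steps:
Function('W')(V, g) = Add(-8, V)
h = -3 (h = Add(-8, 5) = -3)
Add(Function('E')(h, 2), Mul(-51, Function('v')(-11, -5))) = Add(8, Mul(-51, -11)) = Add(8, 561) = 569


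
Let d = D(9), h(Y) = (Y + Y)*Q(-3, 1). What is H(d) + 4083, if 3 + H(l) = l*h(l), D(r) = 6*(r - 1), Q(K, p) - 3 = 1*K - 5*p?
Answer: -18960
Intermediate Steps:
Q(K, p) = 3 + K - 5*p (Q(K, p) = 3 + (1*K - 5*p) = 3 + (K - 5*p) = 3 + K - 5*p)
D(r) = -6 + 6*r (D(r) = 6*(-1 + r) = -6 + 6*r)
h(Y) = -10*Y (h(Y) = (Y + Y)*(3 - 3 - 5*1) = (2*Y)*(3 - 3 - 5) = (2*Y)*(-5) = -10*Y)
d = 48 (d = -6 + 6*9 = -6 + 54 = 48)
H(l) = -3 - 10*l² (H(l) = -3 + l*(-10*l) = -3 - 10*l²)
H(d) + 4083 = (-3 - 10*48²) + 4083 = (-3 - 10*2304) + 4083 = (-3 - 23040) + 4083 = -23043 + 4083 = -18960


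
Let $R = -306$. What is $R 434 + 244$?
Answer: $-132560$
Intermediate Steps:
$R 434 + 244 = \left(-306\right) 434 + 244 = -132804 + 244 = -132560$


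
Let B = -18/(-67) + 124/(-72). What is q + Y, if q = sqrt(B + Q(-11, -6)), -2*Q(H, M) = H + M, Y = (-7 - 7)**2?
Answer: 196 + sqrt(284683)/201 ≈ 198.65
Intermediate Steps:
Y = 196 (Y = (-14)**2 = 196)
Q(H, M) = -H/2 - M/2 (Q(H, M) = -(H + M)/2 = -H/2 - M/2)
B = -1753/1206 (B = -18*(-1/67) + 124*(-1/72) = 18/67 - 31/18 = -1753/1206 ≈ -1.4536)
q = sqrt(284683)/201 (q = sqrt(-1753/1206 + (-1/2*(-11) - 1/2*(-6))) = sqrt(-1753/1206 + (11/2 + 3)) = sqrt(-1753/1206 + 17/2) = sqrt(4249/603) = sqrt(284683)/201 ≈ 2.6545)
q + Y = sqrt(284683)/201 + 196 = 196 + sqrt(284683)/201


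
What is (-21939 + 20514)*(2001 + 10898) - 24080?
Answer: -18405155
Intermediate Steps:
(-21939 + 20514)*(2001 + 10898) - 24080 = -1425*12899 - 24080 = -18381075 - 24080 = -18405155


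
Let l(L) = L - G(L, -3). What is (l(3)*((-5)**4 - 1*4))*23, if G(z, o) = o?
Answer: 85698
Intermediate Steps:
l(L) = 3 + L (l(L) = L - 1*(-3) = L + 3 = 3 + L)
(l(3)*((-5)**4 - 1*4))*23 = ((3 + 3)*((-5)**4 - 1*4))*23 = (6*(625 - 4))*23 = (6*621)*23 = 3726*23 = 85698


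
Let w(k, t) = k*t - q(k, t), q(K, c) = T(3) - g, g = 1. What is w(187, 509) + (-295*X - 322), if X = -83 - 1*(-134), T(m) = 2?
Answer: 79815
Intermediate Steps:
q(K, c) = 1 (q(K, c) = 2 - 1*1 = 2 - 1 = 1)
X = 51 (X = -83 + 134 = 51)
w(k, t) = -1 + k*t (w(k, t) = k*t - 1*1 = k*t - 1 = -1 + k*t)
w(187, 509) + (-295*X - 322) = (-1 + 187*509) + (-295*51 - 322) = (-1 + 95183) + (-15045 - 322) = 95182 - 15367 = 79815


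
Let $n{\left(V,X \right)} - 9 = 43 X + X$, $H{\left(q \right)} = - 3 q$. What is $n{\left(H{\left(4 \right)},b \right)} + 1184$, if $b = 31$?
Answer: $2557$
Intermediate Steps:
$n{\left(V,X \right)} = 9 + 44 X$ ($n{\left(V,X \right)} = 9 + \left(43 X + X\right) = 9 + 44 X$)
$n{\left(H{\left(4 \right)},b \right)} + 1184 = \left(9 + 44 \cdot 31\right) + 1184 = \left(9 + 1364\right) + 1184 = 1373 + 1184 = 2557$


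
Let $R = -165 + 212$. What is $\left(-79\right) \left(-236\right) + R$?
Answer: $18691$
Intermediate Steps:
$R = 47$
$\left(-79\right) \left(-236\right) + R = \left(-79\right) \left(-236\right) + 47 = 18644 + 47 = 18691$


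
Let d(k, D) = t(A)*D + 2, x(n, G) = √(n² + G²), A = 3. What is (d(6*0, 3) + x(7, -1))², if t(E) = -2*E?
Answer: 306 - 160*√2 ≈ 79.726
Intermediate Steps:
x(n, G) = √(G² + n²)
d(k, D) = 2 - 6*D (d(k, D) = (-2*3)*D + 2 = -6*D + 2 = 2 - 6*D)
(d(6*0, 3) + x(7, -1))² = ((2 - 6*3) + √((-1)² + 7²))² = ((2 - 18) + √(1 + 49))² = (-16 + √50)² = (-16 + 5*√2)²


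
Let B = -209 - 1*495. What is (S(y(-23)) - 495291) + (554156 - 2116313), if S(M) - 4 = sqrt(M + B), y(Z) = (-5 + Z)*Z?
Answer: -2057444 + 2*I*sqrt(15) ≈ -2.0574e+6 + 7.746*I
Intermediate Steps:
y(Z) = Z*(-5 + Z)
B = -704 (B = -209 - 495 = -704)
S(M) = 4 + sqrt(-704 + M) (S(M) = 4 + sqrt(M - 704) = 4 + sqrt(-704 + M))
(S(y(-23)) - 495291) + (554156 - 2116313) = ((4 + sqrt(-704 - 23*(-5 - 23))) - 495291) + (554156 - 2116313) = ((4 + sqrt(-704 - 23*(-28))) - 495291) - 1562157 = ((4 + sqrt(-704 + 644)) - 495291) - 1562157 = ((4 + sqrt(-60)) - 495291) - 1562157 = ((4 + 2*I*sqrt(15)) - 495291) - 1562157 = (-495287 + 2*I*sqrt(15)) - 1562157 = -2057444 + 2*I*sqrt(15)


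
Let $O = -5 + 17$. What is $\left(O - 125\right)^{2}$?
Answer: $12769$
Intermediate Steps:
$O = 12$
$\left(O - 125\right)^{2} = \left(12 - 125\right)^{2} = \left(-113\right)^{2} = 12769$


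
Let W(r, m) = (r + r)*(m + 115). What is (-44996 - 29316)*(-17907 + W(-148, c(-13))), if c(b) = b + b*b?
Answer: 7291716376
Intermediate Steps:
c(b) = b + b²
W(r, m) = 2*r*(115 + m) (W(r, m) = (2*r)*(115 + m) = 2*r*(115 + m))
(-44996 - 29316)*(-17907 + W(-148, c(-13))) = (-44996 - 29316)*(-17907 + 2*(-148)*(115 - 13*(1 - 13))) = -74312*(-17907 + 2*(-148)*(115 - 13*(-12))) = -74312*(-17907 + 2*(-148)*(115 + 156)) = -74312*(-17907 + 2*(-148)*271) = -74312*(-17907 - 80216) = -74312*(-98123) = 7291716376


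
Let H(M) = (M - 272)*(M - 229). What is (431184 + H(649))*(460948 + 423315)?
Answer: 521294260812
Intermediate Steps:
H(M) = (-272 + M)*(-229 + M)
(431184 + H(649))*(460948 + 423315) = (431184 + (62288 + 649² - 501*649))*(460948 + 423315) = (431184 + (62288 + 421201 - 325149))*884263 = (431184 + 158340)*884263 = 589524*884263 = 521294260812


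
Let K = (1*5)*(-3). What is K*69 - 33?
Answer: -1068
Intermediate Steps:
K = -15 (K = 5*(-3) = -15)
K*69 - 33 = -15*69 - 33 = -1035 - 33 = -1068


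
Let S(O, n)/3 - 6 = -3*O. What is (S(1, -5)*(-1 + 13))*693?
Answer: 74844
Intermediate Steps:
S(O, n) = 18 - 9*O (S(O, n) = 18 + 3*(-3*O) = 18 - 9*O)
(S(1, -5)*(-1 + 13))*693 = ((18 - 9*1)*(-1 + 13))*693 = ((18 - 9)*12)*693 = (9*12)*693 = 108*693 = 74844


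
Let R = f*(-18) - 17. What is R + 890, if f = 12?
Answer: 657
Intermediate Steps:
R = -233 (R = 12*(-18) - 17 = -216 - 17 = -233)
R + 890 = -233 + 890 = 657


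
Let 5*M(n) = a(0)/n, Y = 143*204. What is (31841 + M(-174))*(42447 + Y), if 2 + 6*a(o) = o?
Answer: 1983965927603/870 ≈ 2.2804e+9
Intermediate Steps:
a(o) = -⅓ + o/6
Y = 29172
M(n) = -1/(15*n) (M(n) = ((-⅓ + (⅙)*0)/n)/5 = ((-⅓ + 0)/n)/5 = (-1/(3*n))/5 = -1/(15*n))
(31841 + M(-174))*(42447 + Y) = (31841 - 1/15/(-174))*(42447 + 29172) = (31841 - 1/15*(-1/174))*71619 = (31841 + 1/2610)*71619 = (83105011/2610)*71619 = 1983965927603/870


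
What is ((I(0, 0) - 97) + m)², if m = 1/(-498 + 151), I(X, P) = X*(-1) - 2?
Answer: 1180197316/120409 ≈ 9801.6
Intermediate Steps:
I(X, P) = -2 - X (I(X, P) = -X - 2 = -2 - X)
m = -1/347 (m = 1/(-347) = -1/347 ≈ -0.0028818)
((I(0, 0) - 97) + m)² = (((-2 - 1*0) - 97) - 1/347)² = (((-2 + 0) - 97) - 1/347)² = ((-2 - 97) - 1/347)² = (-99 - 1/347)² = (-34354/347)² = 1180197316/120409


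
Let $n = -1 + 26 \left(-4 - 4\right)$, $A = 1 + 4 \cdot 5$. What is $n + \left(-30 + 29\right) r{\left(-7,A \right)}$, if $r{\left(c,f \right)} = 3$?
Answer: $-212$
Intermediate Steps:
$A = 21$ ($A = 1 + 20 = 21$)
$n = -209$ ($n = -1 + 26 \left(-8\right) = -1 - 208 = -209$)
$n + \left(-30 + 29\right) r{\left(-7,A \right)} = -209 + \left(-30 + 29\right) 3 = -209 - 3 = -212$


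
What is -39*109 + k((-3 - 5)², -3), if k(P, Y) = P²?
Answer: -155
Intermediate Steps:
-39*109 + k((-3 - 5)², -3) = -39*109 + ((-3 - 5)²)² = -4251 + ((-8)²)² = -4251 + 64² = -4251 + 4096 = -155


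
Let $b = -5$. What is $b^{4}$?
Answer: $625$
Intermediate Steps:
$b^{4} = \left(-5\right)^{4} = 625$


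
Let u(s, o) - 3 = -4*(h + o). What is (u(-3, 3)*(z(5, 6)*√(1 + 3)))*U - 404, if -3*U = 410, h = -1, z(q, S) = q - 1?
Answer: 15188/3 ≈ 5062.7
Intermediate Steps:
z(q, S) = -1 + q
U = -410/3 (U = -⅓*410 = -410/3 ≈ -136.67)
u(s, o) = 7 - 4*o (u(s, o) = 3 - 4*(-1 + o) = 3 + (4 - 4*o) = 7 - 4*o)
(u(-3, 3)*(z(5, 6)*√(1 + 3)))*U - 404 = ((7 - 4*3)*((-1 + 5)*√(1 + 3)))*(-410/3) - 404 = ((7 - 12)*(4*√4))*(-410/3) - 404 = -20*2*(-410/3) - 404 = -5*8*(-410/3) - 404 = -40*(-410/3) - 404 = 16400/3 - 404 = 15188/3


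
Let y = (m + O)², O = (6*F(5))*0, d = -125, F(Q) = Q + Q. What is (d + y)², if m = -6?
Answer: 7921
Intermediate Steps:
F(Q) = 2*Q
O = 0 (O = (6*(2*5))*0 = (6*10)*0 = 60*0 = 0)
y = 36 (y = (-6 + 0)² = (-6)² = 36)
(d + y)² = (-125 + 36)² = (-89)² = 7921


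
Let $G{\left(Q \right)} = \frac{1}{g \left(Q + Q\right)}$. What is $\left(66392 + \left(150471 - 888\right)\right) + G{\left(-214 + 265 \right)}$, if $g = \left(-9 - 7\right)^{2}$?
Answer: $\frac{5639539201}{26112} \approx 2.1598 \cdot 10^{5}$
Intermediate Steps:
$g = 256$ ($g = \left(-16\right)^{2} = 256$)
$G{\left(Q \right)} = \frac{1}{512 Q}$ ($G{\left(Q \right)} = \frac{1}{256 \left(Q + Q\right)} = \frac{1}{256 \cdot 2 Q} = \frac{1}{512 Q}$)
$\left(66392 + \left(150471 - 888\right)\right) + G{\left(-214 + 265 \right)} = \left(66392 + \left(150471 - 888\right)\right) + \frac{1}{512 \left(-214 + 265\right)} = \left(66392 + \left(150471 - 888\right)\right) + \frac{1}{512 \cdot 51} = \left(66392 + 149583\right) + \frac{1}{512} \cdot \frac{1}{51} = 215975 + \frac{1}{26112} = \frac{5639539201}{26112}$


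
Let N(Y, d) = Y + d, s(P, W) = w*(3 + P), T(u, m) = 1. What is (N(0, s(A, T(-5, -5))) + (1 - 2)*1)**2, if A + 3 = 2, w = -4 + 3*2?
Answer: 9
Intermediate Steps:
w = 2 (w = -4 + 6 = 2)
A = -1 (A = -3 + 2 = -1)
s(P, W) = 6 + 2*P (s(P, W) = 2*(3 + P) = 6 + 2*P)
(N(0, s(A, T(-5, -5))) + (1 - 2)*1)**2 = ((0 + (6 + 2*(-1))) + (1 - 2)*1)**2 = ((0 + (6 - 2)) - 1*1)**2 = ((0 + 4) - 1)**2 = (4 - 1)**2 = 3**2 = 9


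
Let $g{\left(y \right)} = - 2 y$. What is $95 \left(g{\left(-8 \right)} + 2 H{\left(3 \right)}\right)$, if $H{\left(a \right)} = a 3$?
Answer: $3230$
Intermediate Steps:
$H{\left(a \right)} = 3 a$
$95 \left(g{\left(-8 \right)} + 2 H{\left(3 \right)}\right) = 95 \left(\left(-2\right) \left(-8\right) + 2 \cdot 3 \cdot 3\right) = 95 \left(16 + 2 \cdot 9\right) = 95 \left(16 + 18\right) = 95 \cdot 34 = 3230$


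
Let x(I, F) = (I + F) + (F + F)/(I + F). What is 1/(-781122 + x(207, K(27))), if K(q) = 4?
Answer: -211/164772213 ≈ -1.2806e-6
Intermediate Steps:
x(I, F) = F + I + 2*F/(F + I) (x(I, F) = (F + I) + (2*F)/(F + I) = (F + I) + 2*F/(F + I) = F + I + 2*F/(F + I))
1/(-781122 + x(207, K(27))) = 1/(-781122 + (4² + 207² + 2*4 + 2*4*207)/(4 + 207)) = 1/(-781122 + (16 + 42849 + 8 + 1656)/211) = 1/(-781122 + (1/211)*44529) = 1/(-781122 + 44529/211) = 1/(-164772213/211) = -211/164772213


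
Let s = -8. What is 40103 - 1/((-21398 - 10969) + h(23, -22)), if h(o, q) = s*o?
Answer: 1305392754/32551 ≈ 40103.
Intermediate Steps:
h(o, q) = -8*o
40103 - 1/((-21398 - 10969) + h(23, -22)) = 40103 - 1/((-21398 - 10969) - 8*23) = 40103 - 1/(-32367 - 184) = 40103 - 1/(-32551) = 40103 - 1*(-1/32551) = 40103 + 1/32551 = 1305392754/32551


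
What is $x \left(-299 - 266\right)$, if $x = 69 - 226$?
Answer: $88705$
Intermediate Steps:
$x = -157$
$x \left(-299 - 266\right) = - 157 \left(-299 - 266\right) = \left(-157\right) \left(-565\right) = 88705$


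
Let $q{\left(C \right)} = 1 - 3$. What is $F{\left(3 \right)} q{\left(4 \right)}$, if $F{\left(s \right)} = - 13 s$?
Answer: $78$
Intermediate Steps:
$q{\left(C \right)} = -2$
$F{\left(3 \right)} q{\left(4 \right)} = \left(-13\right) 3 \left(-2\right) = \left(-39\right) \left(-2\right) = 78$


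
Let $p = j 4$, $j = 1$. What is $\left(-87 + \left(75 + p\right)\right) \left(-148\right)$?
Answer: $1184$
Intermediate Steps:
$p = 4$ ($p = 1 \cdot 4 = 4$)
$\left(-87 + \left(75 + p\right)\right) \left(-148\right) = \left(-87 + \left(75 + 4\right)\right) \left(-148\right) = \left(-87 + 79\right) \left(-148\right) = \left(-8\right) \left(-148\right) = 1184$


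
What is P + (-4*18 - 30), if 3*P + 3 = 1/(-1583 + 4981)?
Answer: -1049981/10194 ≈ -103.00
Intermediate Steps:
P = -10193/10194 (P = -1 + 1/(3*(-1583 + 4981)) = -1 + (⅓)/3398 = -1 + (⅓)*(1/3398) = -1 + 1/10194 = -10193/10194 ≈ -0.99990)
P + (-4*18 - 30) = -10193/10194 + (-4*18 - 30) = -10193/10194 + (-72 - 30) = -10193/10194 - 102 = -1049981/10194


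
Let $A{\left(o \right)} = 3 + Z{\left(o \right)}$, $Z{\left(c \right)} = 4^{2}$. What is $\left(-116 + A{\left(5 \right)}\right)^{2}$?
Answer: $9409$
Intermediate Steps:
$Z{\left(c \right)} = 16$
$A{\left(o \right)} = 19$ ($A{\left(o \right)} = 3 + 16 = 19$)
$\left(-116 + A{\left(5 \right)}\right)^{2} = \left(-116 + 19\right)^{2} = \left(-97\right)^{2} = 9409$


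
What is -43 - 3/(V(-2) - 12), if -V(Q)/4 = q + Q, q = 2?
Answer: -171/4 ≈ -42.750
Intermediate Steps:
V(Q) = -8 - 4*Q (V(Q) = -4*(2 + Q) = -8 - 4*Q)
-43 - 3/(V(-2) - 12) = -43 - 3/((-8 - 4*(-2)) - 12) = -43 - 3/((-8 + 8) - 12) = -43 - 3/(0 - 12) = -43 - 3/(-12) = -43 - 1/12*(-3) = -43 + ¼ = -171/4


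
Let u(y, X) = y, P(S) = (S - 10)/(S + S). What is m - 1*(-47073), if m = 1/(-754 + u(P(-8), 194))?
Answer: 283520671/6023 ≈ 47073.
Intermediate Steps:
P(S) = (-10 + S)/(2*S) (P(S) = (-10 + S)/((2*S)) = (-10 + S)*(1/(2*S)) = (-10 + S)/(2*S))
m = -8/6023 (m = 1/(-754 + (1/2)*(-10 - 8)/(-8)) = 1/(-754 + (1/2)*(-1/8)*(-18)) = 1/(-754 + 9/8) = 1/(-6023/8) = -8/6023 ≈ -0.0013282)
m - 1*(-47073) = -8/6023 - 1*(-47073) = -8/6023 + 47073 = 283520671/6023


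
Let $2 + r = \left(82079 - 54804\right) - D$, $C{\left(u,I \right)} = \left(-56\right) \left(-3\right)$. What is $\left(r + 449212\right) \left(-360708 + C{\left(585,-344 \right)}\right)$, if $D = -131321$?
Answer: $-219138375240$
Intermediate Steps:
$C{\left(u,I \right)} = 168$
$r = 158594$ ($r = -2 + \left(\left(82079 - 54804\right) - -131321\right) = -2 + \left(\left(82079 - 54804\right) + 131321\right) = -2 + \left(27275 + 131321\right) = -2 + 158596 = 158594$)
$\left(r + 449212\right) \left(-360708 + C{\left(585,-344 \right)}\right) = \left(158594 + 449212\right) \left(-360708 + 168\right) = 607806 \left(-360540\right) = -219138375240$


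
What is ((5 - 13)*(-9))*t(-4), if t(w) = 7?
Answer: 504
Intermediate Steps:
((5 - 13)*(-9))*t(-4) = ((5 - 13)*(-9))*7 = -8*(-9)*7 = 72*7 = 504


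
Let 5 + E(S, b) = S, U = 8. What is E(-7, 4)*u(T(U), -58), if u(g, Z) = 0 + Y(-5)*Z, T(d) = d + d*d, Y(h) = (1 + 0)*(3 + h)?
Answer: -1392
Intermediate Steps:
Y(h) = 3 + h (Y(h) = 1*(3 + h) = 3 + h)
E(S, b) = -5 + S
T(d) = d + d²
u(g, Z) = -2*Z (u(g, Z) = 0 + (3 - 5)*Z = 0 - 2*Z = -2*Z)
E(-7, 4)*u(T(U), -58) = (-5 - 7)*(-2*(-58)) = -12*116 = -1392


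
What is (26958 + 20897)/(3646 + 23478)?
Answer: 47855/27124 ≈ 1.7643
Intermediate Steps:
(26958 + 20897)/(3646 + 23478) = 47855/27124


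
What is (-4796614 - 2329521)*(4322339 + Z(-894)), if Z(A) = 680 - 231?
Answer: -30804770864380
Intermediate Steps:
Z(A) = 449
(-4796614 - 2329521)*(4322339 + Z(-894)) = (-4796614 - 2329521)*(4322339 + 449) = -7126135*4322788 = -30804770864380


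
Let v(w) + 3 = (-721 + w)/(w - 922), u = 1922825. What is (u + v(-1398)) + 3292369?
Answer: 12099245239/2320 ≈ 5.2152e+6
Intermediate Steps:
v(w) = -3 + (-721 + w)/(-922 + w) (v(w) = -3 + (-721 + w)/(w - 922) = -3 + (-721 + w)/(-922 + w))
(u + v(-1398)) + 3292369 = (1922825 + (2045 - 2*(-1398))/(-922 - 1398)) + 3292369 = (1922825 + (2045 + 2796)/(-2320)) + 3292369 = (1922825 - 1/2320*4841) + 3292369 = (1922825 - 4841/2320) + 3292369 = 4460949159/2320 + 3292369 = 12099245239/2320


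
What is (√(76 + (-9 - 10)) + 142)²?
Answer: (142 + √57)² ≈ 22365.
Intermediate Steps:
(√(76 + (-9 - 10)) + 142)² = (√(76 - 19) + 142)² = (√57 + 142)² = (142 + √57)²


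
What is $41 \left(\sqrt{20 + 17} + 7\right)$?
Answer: $287 + 41 \sqrt{37} \approx 536.39$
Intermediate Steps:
$41 \left(\sqrt{20 + 17} + 7\right) = 41 \left(\sqrt{37} + 7\right) = 41 \left(7 + \sqrt{37}\right) = 287 + 41 \sqrt{37}$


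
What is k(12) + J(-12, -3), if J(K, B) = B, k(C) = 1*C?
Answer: 9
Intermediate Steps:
k(C) = C
k(12) + J(-12, -3) = 12 - 3 = 9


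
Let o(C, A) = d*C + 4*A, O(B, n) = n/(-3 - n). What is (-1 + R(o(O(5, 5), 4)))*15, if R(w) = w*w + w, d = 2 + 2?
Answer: 11685/4 ≈ 2921.3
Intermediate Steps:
d = 4
o(C, A) = 4*A + 4*C (o(C, A) = 4*C + 4*A = 4*A + 4*C)
R(w) = w + w**2 (R(w) = w**2 + w = w + w**2)
(-1 + R(o(O(5, 5), 4)))*15 = (-1 + (4*4 + 4*(-1*5/(3 + 5)))*(1 + (4*4 + 4*(-1*5/(3 + 5)))))*15 = (-1 + (16 + 4*(-1*5/8))*(1 + (16 + 4*(-1*5/8))))*15 = (-1 + (16 + 4*(-1*5*1/8))*(1 + (16 + 4*(-1*5*1/8))))*15 = (-1 + (16 + 4*(-5/8))*(1 + (16 + 4*(-5/8))))*15 = (-1 + (16 - 5/2)*(1 + (16 - 5/2)))*15 = (-1 + 27*(1 + 27/2)/2)*15 = (-1 + (27/2)*(29/2))*15 = (-1 + 783/4)*15 = (779/4)*15 = 11685/4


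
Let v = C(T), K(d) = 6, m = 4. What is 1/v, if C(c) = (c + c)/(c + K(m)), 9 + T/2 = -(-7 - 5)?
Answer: 1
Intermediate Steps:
T = 6 (T = -18 + 2*(-(-7 - 5)) = -18 + 2*(-1*(-12)) = -18 + 2*12 = -18 + 24 = 6)
C(c) = 2*c/(6 + c) (C(c) = (c + c)/(c + 6) = (2*c)/(6 + c) = 2*c/(6 + c))
v = 1 (v = 2*6/(6 + 6) = 2*6/12 = 2*6*(1/12) = 1)
1/v = 1/1 = 1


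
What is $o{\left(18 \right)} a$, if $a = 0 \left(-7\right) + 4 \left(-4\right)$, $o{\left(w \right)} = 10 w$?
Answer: $-2880$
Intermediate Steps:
$a = -16$ ($a = 0 - 16 = -16$)
$o{\left(18 \right)} a = 10 \cdot 18 \left(-16\right) = 180 \left(-16\right) = -2880$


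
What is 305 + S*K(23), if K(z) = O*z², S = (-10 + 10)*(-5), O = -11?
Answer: 305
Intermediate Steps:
S = 0 (S = 0*(-5) = 0)
K(z) = -11*z²
305 + S*K(23) = 305 + 0*(-11*23²) = 305 + 0*(-11*529) = 305 + 0*(-5819) = 305 + 0 = 305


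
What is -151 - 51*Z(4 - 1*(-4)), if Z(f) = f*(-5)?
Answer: 1889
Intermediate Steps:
Z(f) = -5*f
-151 - 51*Z(4 - 1*(-4)) = -151 - (-255)*(4 - 1*(-4)) = -151 - (-255)*(4 + 4) = -151 - (-255)*8 = -151 - 51*(-40) = -151 + 2040 = 1889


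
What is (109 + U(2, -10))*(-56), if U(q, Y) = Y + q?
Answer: -5656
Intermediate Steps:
(109 + U(2, -10))*(-56) = (109 + (-10 + 2))*(-56) = (109 - 8)*(-56) = 101*(-56) = -5656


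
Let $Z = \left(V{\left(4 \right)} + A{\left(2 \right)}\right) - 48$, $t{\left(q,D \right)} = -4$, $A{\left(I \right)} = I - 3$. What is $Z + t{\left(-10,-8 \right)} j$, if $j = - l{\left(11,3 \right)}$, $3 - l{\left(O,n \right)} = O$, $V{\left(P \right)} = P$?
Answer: $-77$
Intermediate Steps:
$A{\left(I \right)} = -3 + I$
$l{\left(O,n \right)} = 3 - O$
$j = 8$ ($j = - (3 - 11) = \left(-1\right) \left(-8\right) = 8$)
$Z = -45$ ($Z = \left(4 + \left(-3 + 2\right)\right) - 48 = \left(4 - 1\right) - 48 = 3 - 48 = -45$)
$Z + t{\left(-10,-8 \right)} j = -45 - 32 = -77$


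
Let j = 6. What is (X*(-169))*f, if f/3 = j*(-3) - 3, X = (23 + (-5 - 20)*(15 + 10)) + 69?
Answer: -5674851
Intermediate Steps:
X = -533 (X = (23 - 25*25) + 69 = (23 - 625) + 69 = -602 + 69 = -533)
f = -63 (f = 3*(6*(-3) - 3) = 3*(-18 - 3) = 3*(-21) = -63)
(X*(-169))*f = -533*(-169)*(-63) = 90077*(-63) = -5674851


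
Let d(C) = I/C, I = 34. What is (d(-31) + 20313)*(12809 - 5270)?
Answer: 4747074591/31 ≈ 1.5313e+8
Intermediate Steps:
d(C) = 34/C
(d(-31) + 20313)*(12809 - 5270) = (34/(-31) + 20313)*(12809 - 5270) = (34*(-1/31) + 20313)*7539 = (-34/31 + 20313)*7539 = (629669/31)*7539 = 4747074591/31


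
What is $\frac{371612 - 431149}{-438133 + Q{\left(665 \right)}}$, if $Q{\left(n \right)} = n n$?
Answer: $- \frac{59537}{4092} \approx -14.55$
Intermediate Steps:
$Q{\left(n \right)} = n^{2}$
$\frac{371612 - 431149}{-438133 + Q{\left(665 \right)}} = \frac{371612 - 431149}{-438133 + 665^{2}} = - \frac{59537}{-438133 + 442225} = - \frac{59537}{4092}$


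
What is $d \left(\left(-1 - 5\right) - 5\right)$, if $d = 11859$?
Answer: $-130449$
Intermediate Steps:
$d \left(\left(-1 - 5\right) - 5\right) = 11859 \left(\left(-1 - 5\right) - 5\right) = 11859 \left(-6 - 5\right) = 11859 \left(-11\right) = -130449$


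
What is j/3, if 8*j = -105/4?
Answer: -35/32 ≈ -1.0938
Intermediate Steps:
j = -105/32 (j = (-105/4)/8 = (-105*¼)/8 = (⅛)*(-105/4) = -105/32 ≈ -3.2813)
j/3 = -105/32/3 = -105/32*⅓ = -35/32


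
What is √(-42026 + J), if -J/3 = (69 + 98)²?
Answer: I*√125693 ≈ 354.53*I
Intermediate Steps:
J = -83667 (J = -3*(69 + 98)² = -3*167² = -3*27889 = -83667)
√(-42026 + J) = √(-42026 - 83667) = √(-125693) = I*√125693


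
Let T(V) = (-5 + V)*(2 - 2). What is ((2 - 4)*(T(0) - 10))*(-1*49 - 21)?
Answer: -1400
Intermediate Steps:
T(V) = 0 (T(V) = (-5 + V)*0 = 0)
((2 - 4)*(T(0) - 10))*(-1*49 - 21) = ((2 - 4)*(0 - 10))*(-1*49 - 21) = (-2*(-10))*(-49 - 21) = 20*(-70) = -1400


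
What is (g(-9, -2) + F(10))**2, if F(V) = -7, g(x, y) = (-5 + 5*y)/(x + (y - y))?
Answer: 256/9 ≈ 28.444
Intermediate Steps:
g(x, y) = (-5 + 5*y)/x (g(x, y) = (-5 + 5*y)/(x + 0) = (-5 + 5*y)/x)
(g(-9, -2) + F(10))**2 = (5*(-1 - 2)/(-9) - 7)**2 = (5*(-1/9)*(-3) - 7)**2 = (5/3 - 7)**2 = (-16/3)**2 = 256/9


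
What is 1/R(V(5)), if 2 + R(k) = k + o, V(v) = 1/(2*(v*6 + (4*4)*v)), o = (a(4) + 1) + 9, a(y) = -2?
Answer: 220/1321 ≈ 0.16654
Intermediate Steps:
o = 8 (o = (-2 + 1) + 9 = -1 + 9 = 8)
V(v) = 1/(44*v) (V(v) = 1/(2*(6*v + 16*v)) = 1/(2*(22*v)) = 1/(44*v))
R(k) = 6 + k (R(k) = -2 + (k + 8) = -2 + (8 + k) = 6 + k)
1/R(V(5)) = 1/(6 + (1/44)/5) = 1/(6 + (1/44)*(⅕)) = 1/(6 + 1/220) = 1/(1321/220) = 220/1321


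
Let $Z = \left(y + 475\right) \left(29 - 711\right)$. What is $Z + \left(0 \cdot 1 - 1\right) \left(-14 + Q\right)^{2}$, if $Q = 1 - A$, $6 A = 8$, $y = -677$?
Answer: $\frac{1238027}{9} \approx 1.3756 \cdot 10^{5}$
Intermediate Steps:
$Z = 137764$ ($Z = \left(-677 + 475\right) \left(29 - 711\right) = \left(-202\right) \left(-682\right) = 137764$)
$A = \frac{4}{3}$ ($A = \frac{1}{6} \cdot 8 = \frac{4}{3} \approx 1.3333$)
$Q = - \frac{1}{3}$ ($Q = 1 - \frac{4}{3} = - \frac{1}{3} \approx -0.33333$)
$Z + \left(0 \cdot 1 - 1\right) \left(-14 + Q\right)^{2} = 137764 + \left(0 \cdot 1 - 1\right) \left(-14 - \frac{1}{3}\right)^{2} = 137764 + \left(0 - 1\right) \left(- \frac{43}{3}\right)^{2} = 137764 - \frac{1849}{9} = \frac{1238027}{9}$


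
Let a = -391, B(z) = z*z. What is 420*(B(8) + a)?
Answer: -137340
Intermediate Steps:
B(z) = z²
420*(B(8) + a) = 420*(8² - 391) = 420*(64 - 391) = 420*(-327) = -137340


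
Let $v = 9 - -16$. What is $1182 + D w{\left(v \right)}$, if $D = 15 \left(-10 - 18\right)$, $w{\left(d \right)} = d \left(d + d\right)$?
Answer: $-523818$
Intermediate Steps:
$v = 25$ ($v = 9 + 16 = 25$)
$w{\left(d \right)} = 2 d^{2}$ ($w{\left(d \right)} = d 2 d = 2 d^{2}$)
$D = -420$ ($D = 15 \left(-28\right) = -420$)
$1182 + D w{\left(v \right)} = 1182 - 420 \cdot 2 \cdot 25^{2} = 1182 - 420 \cdot 2 \cdot 625 = 1182 - 525000 = -523818$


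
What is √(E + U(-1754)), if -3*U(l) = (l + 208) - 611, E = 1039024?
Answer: 3*√115527 ≈ 1019.7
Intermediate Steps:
U(l) = 403/3 - l/3 (U(l) = -((l + 208) - 611)/3 = -((208 + l) - 611)/3 = -(-403 + l)/3 = 403/3 - l/3)
√(E + U(-1754)) = √(1039024 + (403/3 - ⅓*(-1754))) = √(1039024 + (403/3 + 1754/3)) = √(1039024 + 719) = √1039743 = 3*√115527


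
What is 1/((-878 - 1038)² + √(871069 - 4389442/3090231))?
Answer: 11344411053936/41645965574218038919 - 81*√1267837817661087/41645965574218038919 ≈ 2.7233e-7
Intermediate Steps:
1/((-878 - 1038)² + √(871069 - 4389442/3090231)) = 1/((-1916)² + √(871069 - 4389442*1/3090231)) = 1/(3671056 + √(871069 - 4389442/3090231)) = 1/(3671056 + √(2691800037497/3090231)) = 1/(3671056 + √1267837817661087/38151)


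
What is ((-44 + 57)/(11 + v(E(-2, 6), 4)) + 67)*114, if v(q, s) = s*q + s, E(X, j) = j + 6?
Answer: 160892/21 ≈ 7661.5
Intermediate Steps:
E(X, j) = 6 + j
v(q, s) = s + q*s (v(q, s) = q*s + s = s + q*s)
((-44 + 57)/(11 + v(E(-2, 6), 4)) + 67)*114 = ((-44 + 57)/(11 + 4*(1 + (6 + 6))) + 67)*114 = (13/(11 + 4*(1 + 12)) + 67)*114 = (13/(11 + 4*13) + 67)*114 = (13/(11 + 52) + 67)*114 = (13/63 + 67)*114 = (4234/63)*114 = 160892/21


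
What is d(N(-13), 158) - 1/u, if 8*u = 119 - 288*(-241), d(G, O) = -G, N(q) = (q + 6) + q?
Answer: 1390532/69527 ≈ 20.000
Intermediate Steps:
N(q) = 6 + 2*q (N(q) = (6 + q) + q = 6 + 2*q)
u = 69527/8 (u = (119 - 288*(-241))/8 = (119 + 69408)/8 = (1/8)*69527 = 69527/8 ≈ 8690.9)
d(N(-13), 158) - 1/u = -(6 + 2*(-13)) - 1/69527/8 = -(6 - 26) - 1*8/69527 = -1*(-20) - 8/69527 = 20 - 8/69527 = 1390532/69527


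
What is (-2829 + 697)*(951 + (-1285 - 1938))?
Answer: 4843904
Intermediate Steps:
(-2829 + 697)*(951 + (-1285 - 1938)) = -2132*(951 - 3223) = -2132*(-2272) = 4843904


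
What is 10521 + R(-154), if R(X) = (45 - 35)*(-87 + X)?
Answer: 8111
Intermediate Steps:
R(X) = -870 + 10*X (R(X) = 10*(-87 + X) = -870 + 10*X)
10521 + R(-154) = 10521 + (-870 + 10*(-154)) = 10521 + (-870 - 1540) = 10521 - 2410 = 8111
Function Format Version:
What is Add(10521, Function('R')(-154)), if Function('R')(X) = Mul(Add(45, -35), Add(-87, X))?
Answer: 8111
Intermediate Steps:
Function('R')(X) = Add(-870, Mul(10, X)) (Function('R')(X) = Mul(10, Add(-87, X)) = Add(-870, Mul(10, X)))
Add(10521, Function('R')(-154)) = Add(10521, Add(-870, Mul(10, -154))) = Add(10521, Add(-870, -1540)) = Add(10521, -2410) = 8111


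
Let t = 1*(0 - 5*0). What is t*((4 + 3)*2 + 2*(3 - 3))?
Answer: 0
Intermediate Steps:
t = 0 (t = 1*(0 + 0) = 1*0 = 0)
t*((4 + 3)*2 + 2*(3 - 3)) = 0*((4 + 3)*2 + 2*(3 - 3)) = 0*(7*2 + 2*0) = 0*(14 + 0) = 0*14 = 0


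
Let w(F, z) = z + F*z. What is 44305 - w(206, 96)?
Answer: 24433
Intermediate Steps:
44305 - w(206, 96) = 44305 - 96*(1 + 206) = 44305 - 96*207 = 44305 - 1*19872 = 44305 - 19872 = 24433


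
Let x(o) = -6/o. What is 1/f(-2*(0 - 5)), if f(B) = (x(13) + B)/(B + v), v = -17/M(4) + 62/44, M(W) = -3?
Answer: 14651/8184 ≈ 1.7902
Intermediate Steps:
v = 467/66 (v = -17/(-3) + 62/44 = -17*(-1/3) + 62*(1/44) = 17/3 + 31/22 = 467/66 ≈ 7.0758)
f(B) = (-6/13 + B)/(467/66 + B) (f(B) = (-6/13 + B)/(B + 467/66) = (-6*1/13 + B)/(467/66 + B) = (-6/13 + B)/(467/66 + B))
1/f(-2*(0 - 5)) = 1/(66*(-6 + 13*(-2*(0 - 5)))/(13*(467 + 66*(-2*(0 - 5))))) = 1/(66*(-6 + 13*(-2*(-5)))/(13*(467 + 66*(-2*(-5))))) = 1/(66*(-6 + 13*10)/(13*(467 + 66*10))) = 1/(66*(-6 + 130)/(13*(467 + 660))) = 1/((66/13)*124/1127) = 1/((66/13)*(1/1127)*124) = 1/(8184/14651) = 14651/8184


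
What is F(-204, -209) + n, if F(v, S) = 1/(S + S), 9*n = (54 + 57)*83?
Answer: 1283675/1254 ≈ 1023.7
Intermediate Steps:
n = 3071/3 (n = ((54 + 57)*83)/9 = (111*83)/9 = (⅑)*9213 = 3071/3 ≈ 1023.7)
F(v, S) = 1/(2*S)
F(-204, -209) + n = (½)/(-209) + 3071/3 = (½)*(-1/209) + 3071/3 = -1/418 + 3071/3 = 1283675/1254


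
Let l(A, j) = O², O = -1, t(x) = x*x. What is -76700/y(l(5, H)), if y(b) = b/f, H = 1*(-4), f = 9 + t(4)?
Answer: -1917500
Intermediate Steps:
t(x) = x²
f = 25 (f = 9 + 4² = 9 + 16 = 25)
H = -4
l(A, j) = 1 (l(A, j) = (-1)² = 1)
y(b) = b/25
-76700/y(l(5, H)) = -76700/((1/25)*1) = -76700/1/25 = -76700*25 = -1917500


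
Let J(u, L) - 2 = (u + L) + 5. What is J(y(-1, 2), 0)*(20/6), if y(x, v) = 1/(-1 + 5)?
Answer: 145/6 ≈ 24.167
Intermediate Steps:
y(x, v) = ¼ (y(x, v) = 1/4 = ¼)
J(u, L) = 7 + L + u (J(u, L) = 2 + ((u + L) + 5) = 2 + ((L + u) + 5) = 2 + (5 + L + u) = 7 + L + u)
J(y(-1, 2), 0)*(20/6) = (7 + 0 + ¼)*(20/6) = 29*(20*(⅙))/4 = (29/4)*(10/3) = 145/6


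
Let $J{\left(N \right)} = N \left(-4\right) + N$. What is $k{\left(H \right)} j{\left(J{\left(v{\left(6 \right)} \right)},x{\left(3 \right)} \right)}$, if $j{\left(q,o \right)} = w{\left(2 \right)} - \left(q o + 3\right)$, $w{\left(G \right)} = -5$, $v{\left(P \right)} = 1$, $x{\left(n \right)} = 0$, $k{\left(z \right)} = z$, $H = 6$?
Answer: $-48$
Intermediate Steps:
$J{\left(N \right)} = - 3 N$ ($J{\left(N \right)} = - 4 N + N = - 3 N$)
$j{\left(q,o \right)} = -8 - o q$ ($j{\left(q,o \right)} = -5 - \left(q o + 3\right) = -5 - \left(o q + 3\right) = -5 - \left(3 + o q\right) = -8 - o q$)
$k{\left(H \right)} j{\left(J{\left(v{\left(6 \right)} \right)},x{\left(3 \right)} \right)} = 6 \left(-8 - 0 \left(\left(-3\right) 1\right)\right) = 6 \left(-8 - 0 \left(-3\right)\right) = 6 \left(-8 + 0\right) = 6 \left(-8\right) = -48$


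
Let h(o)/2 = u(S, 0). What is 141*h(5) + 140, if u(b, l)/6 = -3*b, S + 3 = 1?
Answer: 10292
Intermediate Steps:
S = -2 (S = -3 + 1 = -2)
u(b, l) = -18*b (u(b, l) = 6*(-3*b) = -18*b)
h(o) = 72 (h(o) = 2*(-18*(-2)) = 2*36 = 72)
141*h(5) + 140 = 141*72 + 140 = 10152 + 140 = 10292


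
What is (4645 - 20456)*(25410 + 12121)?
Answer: -593402641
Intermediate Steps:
(4645 - 20456)*(25410 + 12121) = -15811*37531 = -593402641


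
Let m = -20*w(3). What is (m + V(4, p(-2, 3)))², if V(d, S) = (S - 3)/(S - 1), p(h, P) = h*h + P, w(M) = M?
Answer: 31684/9 ≈ 3520.4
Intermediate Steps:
p(h, P) = P + h² (p(h, P) = h² + P = P + h²)
V(d, S) = (-3 + S)/(-1 + S)
m = -60 (m = -20*3 = -60)
(m + V(4, p(-2, 3)))² = (-60 + (-3 + (3 + (-2)²))/(-1 + (3 + (-2)²)))² = (-60 + (-3 + (3 + 4))/(-1 + (3 + 4)))² = (-60 + (-3 + 7)/(-1 + 7))² = (-60 + 4/6)² = (-60 + (⅙)*4)² = (-60 + ⅔)² = (-178/3)² = 31684/9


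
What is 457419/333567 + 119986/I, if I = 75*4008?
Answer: 9862417859/5570568900 ≈ 1.7705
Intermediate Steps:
I = 300600
457419/333567 + 119986/I = 457419/333567 + 119986/300600 = 457419*(1/333567) + 119986*(1/300600) = 152473/111189 + 59993/150300 = 9862417859/5570568900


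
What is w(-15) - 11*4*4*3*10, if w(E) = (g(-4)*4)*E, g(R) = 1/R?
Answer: -5265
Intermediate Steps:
g(R) = 1/R
w(E) = -E (w(E) = (4/(-4))*E = (-¼*4)*E = -E)
w(-15) - 11*4*4*3*10 = -1*(-15) - 11*4*4*3*10 = 15 - 176*3*10 = 15 - 11*48*10 = 15 - 528*10 = 15 - 5280 = -5265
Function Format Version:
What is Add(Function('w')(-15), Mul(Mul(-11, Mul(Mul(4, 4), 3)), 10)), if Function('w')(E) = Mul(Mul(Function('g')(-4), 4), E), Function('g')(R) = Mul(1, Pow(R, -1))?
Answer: -5265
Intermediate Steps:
Function('g')(R) = Pow(R, -1)
Function('w')(E) = Mul(-1, E) (Function('w')(E) = Mul(Mul(Pow(-4, -1), 4), E) = Mul(Mul(Rational(-1, 4), 4), E) = Mul(-1, E))
Add(Function('w')(-15), Mul(Mul(-11, Mul(Mul(4, 4), 3)), 10)) = Add(Mul(-1, -15), Mul(Mul(-11, Mul(Mul(4, 4), 3)), 10)) = Add(15, Mul(Mul(-11, Mul(16, 3)), 10)) = Add(15, Mul(Mul(-11, 48), 10)) = Add(15, Mul(-528, 10)) = Add(15, -5280) = -5265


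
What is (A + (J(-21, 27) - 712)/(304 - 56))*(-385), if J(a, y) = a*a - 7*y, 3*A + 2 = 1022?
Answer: -8071525/62 ≈ -1.3019e+5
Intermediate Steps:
A = 340 (A = -⅔ + (⅓)*1022 = -⅔ + 1022/3 = 340)
J(a, y) = a² - 7*y
(A + (J(-21, 27) - 712)/(304 - 56))*(-385) = (340 + (((-21)² - 7*27) - 712)/(304 - 56))*(-385) = (340 + ((441 - 189) - 712)/248)*(-385) = (340 + (252 - 712)*(1/248))*(-385) = (340 - 460*1/248)*(-385) = (340 - 115/62)*(-385) = (20965/62)*(-385) = -8071525/62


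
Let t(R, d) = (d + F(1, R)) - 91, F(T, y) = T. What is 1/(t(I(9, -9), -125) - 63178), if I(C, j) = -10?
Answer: -1/63393 ≈ -1.5775e-5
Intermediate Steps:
t(R, d) = -90 + d (t(R, d) = (d + 1) - 91 = (1 + d) - 91 = -90 + d)
1/(t(I(9, -9), -125) - 63178) = 1/((-90 - 125) - 63178) = 1/(-215 - 63178) = 1/(-63393) = -1/63393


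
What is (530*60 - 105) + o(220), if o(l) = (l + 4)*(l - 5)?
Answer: 79855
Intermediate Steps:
o(l) = (-5 + l)*(4 + l) (o(l) = (4 + l)*(-5 + l) = (-5 + l)*(4 + l))
(530*60 - 105) + o(220) = (530*60 - 105) + (-20 + 220**2 - 1*220) = (31800 - 105) + (-20 + 48400 - 220) = 31695 + 48160 = 79855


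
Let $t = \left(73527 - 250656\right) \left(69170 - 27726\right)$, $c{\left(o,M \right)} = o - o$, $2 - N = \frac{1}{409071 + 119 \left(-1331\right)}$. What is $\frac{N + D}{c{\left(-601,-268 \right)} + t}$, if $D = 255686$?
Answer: $- \frac{64096379215}{1840240086176232} \approx -3.483 \cdot 10^{-5}$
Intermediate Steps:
$N = \frac{501363}{250682}$ ($N = 2 - \frac{1}{409071 + 119 \left(-1331\right)} = 2 - \frac{1}{409071 - 158389} = 2 - \frac{1}{250682} = \frac{501363}{250682} \approx 2.0$)
$c{\left(o,M \right)} = 0$
$t = -7340934276$ ($t = \left(-177129\right) 41444 = -7340934276$)
$\frac{N + D}{c{\left(-601,-268 \right)} + t} = \frac{\frac{501363}{250682} + 255686}{0 - 7340934276} = \frac{64096379215}{250682 \left(-7340934276\right)} = \frac{64096379215}{250682} \left(- \frac{1}{7340934276}\right) = - \frac{64096379215}{1840240086176232}$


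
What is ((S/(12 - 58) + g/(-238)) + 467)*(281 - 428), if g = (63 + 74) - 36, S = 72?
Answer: -53454807/782 ≈ -68357.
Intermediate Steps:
g = 101 (g = 137 - 36 = 101)
((S/(12 - 58) + g/(-238)) + 467)*(281 - 428) = ((72/(12 - 58) + 101/(-238)) + 467)*(281 - 428) = ((72/(-46) + 101*(-1/238)) + 467)*(-147) = ((72*(-1/46) - 101/238) + 467)*(-147) = ((-36/23 - 101/238) + 467)*(-147) = (-10891/5474 + 467)*(-147) = (2545467/5474)*(-147) = -53454807/782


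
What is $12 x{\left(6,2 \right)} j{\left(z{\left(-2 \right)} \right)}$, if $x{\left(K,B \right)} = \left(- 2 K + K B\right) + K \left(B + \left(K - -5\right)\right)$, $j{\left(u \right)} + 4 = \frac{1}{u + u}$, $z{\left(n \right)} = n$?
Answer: $-3978$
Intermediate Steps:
$j{\left(u \right)} = -4 + \frac{1}{2 u}$ ($j{\left(u \right)} = -4 + \frac{1}{u + u} = -4 + \frac{1}{2 u}$)
$x{\left(K,B \right)} = - 2 K + B K + K \left(5 + B + K\right)$ ($x{\left(K,B \right)} = \left(- 2 K + B K\right) + K \left(B + \left(K + 5\right)\right) = \left(- 2 K + B K\right) + K \left(B + \left(5 + K\right)\right) = \left(- 2 K + B K\right) + K \left(5 + B + K\right) = - 2 K + B K + K \left(5 + B + K\right)$)
$12 x{\left(6,2 \right)} j{\left(z{\left(-2 \right)} \right)} = 12 \cdot 6 \left(3 + 6 + 2 \cdot 2\right) \left(-4 + \frac{1}{2 \left(-2\right)}\right) = 12 \cdot 6 \left(3 + 6 + 4\right) \left(-4 + \frac{1}{2} \left(- \frac{1}{2}\right)\right) = 12 \cdot 6 \cdot 13 \left(-4 - \frac{1}{4}\right) = 12 \cdot 78 \left(- \frac{17}{4}\right) = 936 \left(- \frac{17}{4}\right) = -3978$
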